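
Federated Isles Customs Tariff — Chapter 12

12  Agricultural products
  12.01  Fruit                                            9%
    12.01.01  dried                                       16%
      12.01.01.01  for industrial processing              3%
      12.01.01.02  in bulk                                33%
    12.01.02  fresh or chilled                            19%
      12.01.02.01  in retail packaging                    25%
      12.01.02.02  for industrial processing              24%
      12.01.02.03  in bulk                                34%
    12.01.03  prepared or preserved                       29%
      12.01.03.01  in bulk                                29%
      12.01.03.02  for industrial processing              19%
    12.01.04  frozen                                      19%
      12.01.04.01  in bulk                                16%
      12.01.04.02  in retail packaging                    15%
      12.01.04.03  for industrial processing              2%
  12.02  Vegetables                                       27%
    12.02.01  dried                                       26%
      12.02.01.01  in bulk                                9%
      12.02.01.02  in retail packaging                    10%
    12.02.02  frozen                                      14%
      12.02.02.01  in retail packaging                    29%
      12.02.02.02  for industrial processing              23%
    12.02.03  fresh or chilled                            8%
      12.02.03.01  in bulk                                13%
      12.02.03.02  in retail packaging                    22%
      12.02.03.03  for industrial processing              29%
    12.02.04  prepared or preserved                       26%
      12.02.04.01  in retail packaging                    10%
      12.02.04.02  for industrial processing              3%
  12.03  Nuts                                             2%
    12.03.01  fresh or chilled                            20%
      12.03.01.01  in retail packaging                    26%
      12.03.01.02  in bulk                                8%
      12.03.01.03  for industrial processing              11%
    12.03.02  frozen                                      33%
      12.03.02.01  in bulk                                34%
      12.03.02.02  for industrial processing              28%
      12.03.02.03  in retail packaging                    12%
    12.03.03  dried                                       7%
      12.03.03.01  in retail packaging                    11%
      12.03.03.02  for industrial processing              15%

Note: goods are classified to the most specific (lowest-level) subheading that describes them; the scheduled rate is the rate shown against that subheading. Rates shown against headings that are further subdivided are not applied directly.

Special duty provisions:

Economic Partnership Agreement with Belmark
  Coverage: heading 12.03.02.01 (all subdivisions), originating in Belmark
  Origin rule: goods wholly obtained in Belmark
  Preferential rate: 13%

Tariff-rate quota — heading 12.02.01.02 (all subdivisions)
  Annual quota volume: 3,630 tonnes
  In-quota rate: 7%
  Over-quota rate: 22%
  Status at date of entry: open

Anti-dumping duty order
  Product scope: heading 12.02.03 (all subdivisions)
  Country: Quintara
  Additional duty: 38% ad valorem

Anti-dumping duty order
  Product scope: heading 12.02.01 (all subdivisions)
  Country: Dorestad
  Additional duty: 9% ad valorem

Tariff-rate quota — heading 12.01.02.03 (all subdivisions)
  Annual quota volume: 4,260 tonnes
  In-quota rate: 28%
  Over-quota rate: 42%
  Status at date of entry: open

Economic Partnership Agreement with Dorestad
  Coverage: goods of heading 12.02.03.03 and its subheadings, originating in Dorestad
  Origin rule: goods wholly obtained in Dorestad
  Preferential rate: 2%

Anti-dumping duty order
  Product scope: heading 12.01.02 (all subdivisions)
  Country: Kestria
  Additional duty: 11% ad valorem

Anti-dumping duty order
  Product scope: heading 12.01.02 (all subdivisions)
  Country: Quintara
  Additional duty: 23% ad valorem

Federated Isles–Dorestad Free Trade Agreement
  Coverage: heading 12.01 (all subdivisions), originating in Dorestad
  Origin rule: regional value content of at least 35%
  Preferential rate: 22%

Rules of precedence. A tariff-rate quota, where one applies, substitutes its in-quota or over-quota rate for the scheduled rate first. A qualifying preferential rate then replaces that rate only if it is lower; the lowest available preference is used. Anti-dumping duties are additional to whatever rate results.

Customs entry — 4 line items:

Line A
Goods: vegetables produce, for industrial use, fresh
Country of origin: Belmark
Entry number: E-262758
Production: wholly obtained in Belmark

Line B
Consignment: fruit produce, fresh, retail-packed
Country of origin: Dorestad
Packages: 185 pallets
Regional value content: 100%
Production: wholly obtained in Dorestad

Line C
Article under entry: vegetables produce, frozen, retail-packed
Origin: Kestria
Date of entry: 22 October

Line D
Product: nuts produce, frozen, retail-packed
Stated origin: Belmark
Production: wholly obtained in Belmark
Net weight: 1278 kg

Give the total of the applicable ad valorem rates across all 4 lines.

Line A: vegetables → 12.02; fresh → 12.02.03; for industrial use → 12.02.03.03. Scheduled 29%. Belmark agreement on 12.03.02.01: 12.02.03.03 not covered. → 29%.
Line B: fruit → 12.01; fresh → 12.01.02; retail-packed → 12.01.02.01. Scheduled 25%. Dorestad agreement on 12.02.03.03: 12.01.02.01 not covered; Dorestad agreement on 12.01: RVC ≥ 35% → 22% available; preferential 22%. → 22%.
Line C: vegetables → 12.02; frozen → 12.02.02; retail-packed → 12.02.02.01. Scheduled 29%. No special measure applies. → 29%.
Line D: nuts → 12.03; frozen → 12.03.02; retail-packed → 12.03.02.03. Scheduled 12%. Belmark agreement on 12.03.02.01: 12.03.02.03 not covered. → 12%.
Sum: 29% + 22% + 29% + 12% = 92%.

92%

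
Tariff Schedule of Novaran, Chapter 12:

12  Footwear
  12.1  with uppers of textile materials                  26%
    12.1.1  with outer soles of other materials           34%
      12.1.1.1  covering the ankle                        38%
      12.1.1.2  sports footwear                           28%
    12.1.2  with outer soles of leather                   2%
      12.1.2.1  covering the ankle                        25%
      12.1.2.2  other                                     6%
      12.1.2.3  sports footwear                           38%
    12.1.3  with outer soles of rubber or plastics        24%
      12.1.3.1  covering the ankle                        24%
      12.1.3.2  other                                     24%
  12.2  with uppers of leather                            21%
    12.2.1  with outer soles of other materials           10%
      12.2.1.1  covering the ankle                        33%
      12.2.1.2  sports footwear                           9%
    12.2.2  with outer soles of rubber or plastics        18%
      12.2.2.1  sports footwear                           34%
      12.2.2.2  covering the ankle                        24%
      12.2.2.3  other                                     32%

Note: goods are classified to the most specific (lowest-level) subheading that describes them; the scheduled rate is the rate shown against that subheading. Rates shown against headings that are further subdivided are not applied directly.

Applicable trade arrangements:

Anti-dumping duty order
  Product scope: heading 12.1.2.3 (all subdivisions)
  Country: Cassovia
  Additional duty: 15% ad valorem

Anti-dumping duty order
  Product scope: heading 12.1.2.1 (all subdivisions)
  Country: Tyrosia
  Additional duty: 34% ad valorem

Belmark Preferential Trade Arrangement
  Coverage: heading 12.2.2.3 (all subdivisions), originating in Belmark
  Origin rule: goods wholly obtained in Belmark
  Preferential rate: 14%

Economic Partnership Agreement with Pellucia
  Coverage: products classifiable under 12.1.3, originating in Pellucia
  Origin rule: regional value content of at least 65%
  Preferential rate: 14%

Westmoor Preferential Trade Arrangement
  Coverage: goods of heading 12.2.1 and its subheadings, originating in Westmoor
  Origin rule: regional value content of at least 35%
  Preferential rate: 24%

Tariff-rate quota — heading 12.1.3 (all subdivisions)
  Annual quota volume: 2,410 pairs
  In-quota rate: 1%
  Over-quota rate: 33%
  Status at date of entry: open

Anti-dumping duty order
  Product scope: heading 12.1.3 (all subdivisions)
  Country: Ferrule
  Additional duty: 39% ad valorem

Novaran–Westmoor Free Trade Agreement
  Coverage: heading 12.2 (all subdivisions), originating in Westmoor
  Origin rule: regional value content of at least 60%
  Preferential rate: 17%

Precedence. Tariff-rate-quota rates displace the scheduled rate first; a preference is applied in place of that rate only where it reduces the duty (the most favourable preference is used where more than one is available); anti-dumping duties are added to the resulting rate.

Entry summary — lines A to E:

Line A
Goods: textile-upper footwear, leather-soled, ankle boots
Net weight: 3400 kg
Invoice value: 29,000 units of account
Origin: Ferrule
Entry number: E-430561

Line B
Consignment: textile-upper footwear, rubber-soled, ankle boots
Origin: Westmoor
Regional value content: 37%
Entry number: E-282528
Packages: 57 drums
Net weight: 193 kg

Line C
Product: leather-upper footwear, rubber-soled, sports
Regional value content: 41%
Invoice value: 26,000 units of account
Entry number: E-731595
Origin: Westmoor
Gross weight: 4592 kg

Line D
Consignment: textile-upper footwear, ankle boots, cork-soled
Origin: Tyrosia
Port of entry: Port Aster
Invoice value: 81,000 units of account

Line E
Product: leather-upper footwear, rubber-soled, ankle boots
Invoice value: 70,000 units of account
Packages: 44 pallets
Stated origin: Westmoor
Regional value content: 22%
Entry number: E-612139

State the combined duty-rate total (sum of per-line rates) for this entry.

122%

Line A: textile-upper → 12.1; leather-soled → 12.1.2; ankle boots → 12.1.2.1. Scheduled 25%. No special measure applies. → 25%.
Line B: textile-upper → 12.1; rubber-soled → 12.1.3; ankle boots → 12.1.3.1. Scheduled 24%. quota on 12.1.3 open → in-quota 1%; Westmoor agreement on 12.2.1: 12.1.3.1 not covered; Westmoor agreement on 12.2: 12.1.3.1 not covered. → 1%.
Line C: leather-upper → 12.2; rubber-soled → 12.2.2; sports → 12.2.2.1. Scheduled 34%. Westmoor agreement on 12.2.1: 12.2.2.1 not covered; Westmoor agreement on 12.2: RVC < 60%. → 34%.
Line D: textile-upper → 12.1; cork-soled → 12.1.1; ankle boots → 12.1.1.1. Scheduled 38%. No special measure applies. → 38%.
Line E: leather-upper → 12.2; rubber-soled → 12.2.2; ankle boots → 12.2.2.2. Scheduled 24%. Westmoor agreement on 12.2.1: 12.2.2.2 not covered; Westmoor agreement on 12.2: RVC < 60%. → 24%.
Sum: 25% + 1% + 34% + 38% + 24% = 122%.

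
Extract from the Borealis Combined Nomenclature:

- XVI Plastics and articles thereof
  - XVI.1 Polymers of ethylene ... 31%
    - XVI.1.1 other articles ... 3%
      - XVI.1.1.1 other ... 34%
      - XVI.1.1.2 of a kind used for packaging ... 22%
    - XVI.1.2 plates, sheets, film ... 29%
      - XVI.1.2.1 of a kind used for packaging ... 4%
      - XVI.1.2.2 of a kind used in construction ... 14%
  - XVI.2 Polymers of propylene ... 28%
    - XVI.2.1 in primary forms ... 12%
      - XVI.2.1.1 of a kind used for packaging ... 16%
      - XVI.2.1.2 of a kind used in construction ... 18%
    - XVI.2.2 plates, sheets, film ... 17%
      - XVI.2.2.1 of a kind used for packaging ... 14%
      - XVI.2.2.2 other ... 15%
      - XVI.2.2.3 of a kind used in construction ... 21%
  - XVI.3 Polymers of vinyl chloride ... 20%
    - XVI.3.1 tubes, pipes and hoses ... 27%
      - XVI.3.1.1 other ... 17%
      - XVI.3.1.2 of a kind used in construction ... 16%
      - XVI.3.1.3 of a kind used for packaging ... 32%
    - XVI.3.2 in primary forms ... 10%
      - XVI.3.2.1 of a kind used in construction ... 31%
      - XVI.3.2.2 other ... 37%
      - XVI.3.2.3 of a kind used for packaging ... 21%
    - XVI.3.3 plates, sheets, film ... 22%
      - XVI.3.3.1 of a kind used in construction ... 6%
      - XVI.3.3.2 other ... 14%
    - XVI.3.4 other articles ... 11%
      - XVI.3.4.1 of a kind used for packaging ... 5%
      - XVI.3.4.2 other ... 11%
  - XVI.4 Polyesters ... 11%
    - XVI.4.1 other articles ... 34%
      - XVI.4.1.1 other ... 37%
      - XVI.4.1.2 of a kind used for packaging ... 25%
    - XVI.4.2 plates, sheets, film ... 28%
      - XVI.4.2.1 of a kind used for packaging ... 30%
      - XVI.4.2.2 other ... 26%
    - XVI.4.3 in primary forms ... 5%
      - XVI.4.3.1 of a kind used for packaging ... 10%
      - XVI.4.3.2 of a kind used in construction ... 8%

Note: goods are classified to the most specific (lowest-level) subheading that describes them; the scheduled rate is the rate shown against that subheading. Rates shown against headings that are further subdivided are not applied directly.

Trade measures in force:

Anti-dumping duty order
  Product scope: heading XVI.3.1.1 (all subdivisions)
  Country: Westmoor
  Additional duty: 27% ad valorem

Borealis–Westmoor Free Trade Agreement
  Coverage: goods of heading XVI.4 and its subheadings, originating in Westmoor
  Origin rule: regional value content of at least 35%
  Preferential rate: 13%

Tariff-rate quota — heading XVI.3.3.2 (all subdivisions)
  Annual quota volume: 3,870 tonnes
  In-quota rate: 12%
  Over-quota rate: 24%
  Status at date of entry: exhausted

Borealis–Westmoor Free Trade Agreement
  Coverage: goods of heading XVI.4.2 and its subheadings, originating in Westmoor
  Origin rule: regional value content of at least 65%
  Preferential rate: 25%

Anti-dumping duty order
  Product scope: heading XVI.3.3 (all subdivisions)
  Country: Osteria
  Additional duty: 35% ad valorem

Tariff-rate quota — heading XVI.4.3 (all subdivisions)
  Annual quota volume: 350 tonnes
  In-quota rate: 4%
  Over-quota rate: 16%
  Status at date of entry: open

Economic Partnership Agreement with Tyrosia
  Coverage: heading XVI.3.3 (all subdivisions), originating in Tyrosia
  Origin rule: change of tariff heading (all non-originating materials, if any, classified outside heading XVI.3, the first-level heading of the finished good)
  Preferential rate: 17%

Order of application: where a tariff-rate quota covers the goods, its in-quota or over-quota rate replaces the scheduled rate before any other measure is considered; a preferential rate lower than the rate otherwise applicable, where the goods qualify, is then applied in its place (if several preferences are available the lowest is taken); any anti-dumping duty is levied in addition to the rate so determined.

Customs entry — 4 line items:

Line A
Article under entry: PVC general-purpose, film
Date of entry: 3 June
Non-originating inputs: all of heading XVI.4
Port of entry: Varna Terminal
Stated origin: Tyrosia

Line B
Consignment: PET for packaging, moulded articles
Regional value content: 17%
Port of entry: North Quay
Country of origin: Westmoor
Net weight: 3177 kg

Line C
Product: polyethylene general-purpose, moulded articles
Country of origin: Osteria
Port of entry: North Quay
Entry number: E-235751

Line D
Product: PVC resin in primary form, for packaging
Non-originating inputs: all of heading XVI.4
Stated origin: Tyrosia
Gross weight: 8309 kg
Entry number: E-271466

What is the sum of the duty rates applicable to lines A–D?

97%

Line A: PVC → XVI.3; film → XVI.3.3; general-purpose → XVI.3.3.2. Scheduled 14%. quota on XVI.3.3.2 exhausted → over-quota 24%; Tyrosia agreement on XVI.3.3: CTH met → 17% available; preferential 17%. → 17%.
Line B: PET → XVI.4; moulded articles → XVI.4.1; for packaging → XVI.4.1.2. Scheduled 25%. Westmoor agreement on XVI.4: RVC < 35%; Westmoor agreement on XVI.4.2: XVI.4.1.2 not covered. → 25%.
Line C: polyethylene → XVI.1; moulded articles → XVI.1.1; general-purpose → XVI.1.1.1. Scheduled 34%. No special measure applies. → 34%.
Line D: PVC → XVI.3; resin in primary form → XVI.3.2; for packaging → XVI.3.2.3. Scheduled 21%. Tyrosia agreement on XVI.3.3: XVI.3.2.3 not covered. → 21%.
Sum: 17% + 25% + 34% + 21% = 97%.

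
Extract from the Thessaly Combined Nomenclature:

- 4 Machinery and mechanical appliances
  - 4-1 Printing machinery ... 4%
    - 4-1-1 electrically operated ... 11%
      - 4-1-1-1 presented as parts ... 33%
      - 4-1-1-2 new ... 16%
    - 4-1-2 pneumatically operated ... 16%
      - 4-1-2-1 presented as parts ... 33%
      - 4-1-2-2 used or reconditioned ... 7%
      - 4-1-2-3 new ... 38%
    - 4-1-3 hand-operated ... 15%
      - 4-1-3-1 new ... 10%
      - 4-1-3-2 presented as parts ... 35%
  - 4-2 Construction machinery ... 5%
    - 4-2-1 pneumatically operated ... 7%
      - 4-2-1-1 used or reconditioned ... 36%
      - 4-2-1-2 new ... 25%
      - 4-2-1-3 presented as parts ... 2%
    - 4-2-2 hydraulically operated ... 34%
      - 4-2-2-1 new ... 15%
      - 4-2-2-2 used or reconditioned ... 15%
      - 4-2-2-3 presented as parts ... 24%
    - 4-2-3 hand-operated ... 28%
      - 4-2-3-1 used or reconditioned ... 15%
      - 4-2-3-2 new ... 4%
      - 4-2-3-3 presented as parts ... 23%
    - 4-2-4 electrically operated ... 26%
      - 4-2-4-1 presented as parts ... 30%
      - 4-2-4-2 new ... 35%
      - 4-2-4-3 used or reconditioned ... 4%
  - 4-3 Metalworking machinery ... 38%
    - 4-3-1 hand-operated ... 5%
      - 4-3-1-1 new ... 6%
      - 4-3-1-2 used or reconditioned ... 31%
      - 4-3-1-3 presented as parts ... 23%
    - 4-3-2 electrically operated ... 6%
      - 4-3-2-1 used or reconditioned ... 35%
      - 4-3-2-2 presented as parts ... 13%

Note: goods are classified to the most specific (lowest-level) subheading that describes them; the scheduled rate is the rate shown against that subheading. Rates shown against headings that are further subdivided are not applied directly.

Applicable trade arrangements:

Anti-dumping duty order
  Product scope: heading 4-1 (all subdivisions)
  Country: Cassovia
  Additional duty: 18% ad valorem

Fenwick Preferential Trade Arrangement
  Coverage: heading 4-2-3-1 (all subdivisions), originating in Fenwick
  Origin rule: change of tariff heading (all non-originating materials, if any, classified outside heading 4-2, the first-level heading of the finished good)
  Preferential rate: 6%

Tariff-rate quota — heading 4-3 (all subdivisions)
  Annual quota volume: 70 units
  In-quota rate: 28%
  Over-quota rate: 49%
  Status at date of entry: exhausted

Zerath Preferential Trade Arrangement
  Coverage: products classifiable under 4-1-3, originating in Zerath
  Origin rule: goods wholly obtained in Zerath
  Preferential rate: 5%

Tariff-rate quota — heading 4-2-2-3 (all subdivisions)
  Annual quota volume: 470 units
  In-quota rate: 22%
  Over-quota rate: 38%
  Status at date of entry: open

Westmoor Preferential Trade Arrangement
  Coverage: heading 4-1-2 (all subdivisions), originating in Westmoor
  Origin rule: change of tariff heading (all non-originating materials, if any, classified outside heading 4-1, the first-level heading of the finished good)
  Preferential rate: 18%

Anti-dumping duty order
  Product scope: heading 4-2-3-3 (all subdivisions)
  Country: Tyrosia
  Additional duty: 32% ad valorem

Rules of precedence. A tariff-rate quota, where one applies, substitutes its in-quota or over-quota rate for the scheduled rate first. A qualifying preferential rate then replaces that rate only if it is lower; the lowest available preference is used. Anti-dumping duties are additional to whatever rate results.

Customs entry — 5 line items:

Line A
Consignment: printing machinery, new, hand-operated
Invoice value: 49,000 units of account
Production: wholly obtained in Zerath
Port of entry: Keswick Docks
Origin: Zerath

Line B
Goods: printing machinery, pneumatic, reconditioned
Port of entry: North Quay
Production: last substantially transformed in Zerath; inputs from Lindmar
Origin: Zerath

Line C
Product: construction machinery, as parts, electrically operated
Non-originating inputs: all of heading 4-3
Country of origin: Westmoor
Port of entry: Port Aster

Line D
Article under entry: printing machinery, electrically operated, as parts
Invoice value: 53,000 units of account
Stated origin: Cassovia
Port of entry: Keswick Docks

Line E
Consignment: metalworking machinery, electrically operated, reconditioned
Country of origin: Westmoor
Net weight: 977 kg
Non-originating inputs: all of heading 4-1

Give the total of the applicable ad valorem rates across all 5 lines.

142%

Line A: printing → 4-1; hand-operated → 4-1-3; new → 4-1-3-1. Scheduled 10%. Zerath agreement on 4-1-3: wholly obtained → 5% available; preferential 5%. → 5%.
Line B: printing → 4-1; pneumatic → 4-1-2; reconditioned → 4-1-2-2. Scheduled 7%. Zerath agreement on 4-1-3: 4-1-2-2 not covered. → 7%.
Line C: construction → 4-2; electrically operated → 4-2-4; as parts → 4-2-4-1. Scheduled 30%. Westmoor agreement on 4-1-2: 4-2-4-1 not covered. → 30%.
Line D: printing → 4-1; electrically operated → 4-1-1; as parts → 4-1-1-1. Scheduled 33%. anti-dumping (Cassovia, 4-1): +18%; total 33% + 18% = 51%. → 51%.
Line E: metalworking → 4-3; electrically operated → 4-3-2; reconditioned → 4-3-2-1. Scheduled 35%. quota on 4-3 exhausted → over-quota 49%; Westmoor agreement on 4-1-2: 4-3-2-1 not covered. → 49%.
Sum: 5% + 7% + 30% + 51% + 49% = 142%.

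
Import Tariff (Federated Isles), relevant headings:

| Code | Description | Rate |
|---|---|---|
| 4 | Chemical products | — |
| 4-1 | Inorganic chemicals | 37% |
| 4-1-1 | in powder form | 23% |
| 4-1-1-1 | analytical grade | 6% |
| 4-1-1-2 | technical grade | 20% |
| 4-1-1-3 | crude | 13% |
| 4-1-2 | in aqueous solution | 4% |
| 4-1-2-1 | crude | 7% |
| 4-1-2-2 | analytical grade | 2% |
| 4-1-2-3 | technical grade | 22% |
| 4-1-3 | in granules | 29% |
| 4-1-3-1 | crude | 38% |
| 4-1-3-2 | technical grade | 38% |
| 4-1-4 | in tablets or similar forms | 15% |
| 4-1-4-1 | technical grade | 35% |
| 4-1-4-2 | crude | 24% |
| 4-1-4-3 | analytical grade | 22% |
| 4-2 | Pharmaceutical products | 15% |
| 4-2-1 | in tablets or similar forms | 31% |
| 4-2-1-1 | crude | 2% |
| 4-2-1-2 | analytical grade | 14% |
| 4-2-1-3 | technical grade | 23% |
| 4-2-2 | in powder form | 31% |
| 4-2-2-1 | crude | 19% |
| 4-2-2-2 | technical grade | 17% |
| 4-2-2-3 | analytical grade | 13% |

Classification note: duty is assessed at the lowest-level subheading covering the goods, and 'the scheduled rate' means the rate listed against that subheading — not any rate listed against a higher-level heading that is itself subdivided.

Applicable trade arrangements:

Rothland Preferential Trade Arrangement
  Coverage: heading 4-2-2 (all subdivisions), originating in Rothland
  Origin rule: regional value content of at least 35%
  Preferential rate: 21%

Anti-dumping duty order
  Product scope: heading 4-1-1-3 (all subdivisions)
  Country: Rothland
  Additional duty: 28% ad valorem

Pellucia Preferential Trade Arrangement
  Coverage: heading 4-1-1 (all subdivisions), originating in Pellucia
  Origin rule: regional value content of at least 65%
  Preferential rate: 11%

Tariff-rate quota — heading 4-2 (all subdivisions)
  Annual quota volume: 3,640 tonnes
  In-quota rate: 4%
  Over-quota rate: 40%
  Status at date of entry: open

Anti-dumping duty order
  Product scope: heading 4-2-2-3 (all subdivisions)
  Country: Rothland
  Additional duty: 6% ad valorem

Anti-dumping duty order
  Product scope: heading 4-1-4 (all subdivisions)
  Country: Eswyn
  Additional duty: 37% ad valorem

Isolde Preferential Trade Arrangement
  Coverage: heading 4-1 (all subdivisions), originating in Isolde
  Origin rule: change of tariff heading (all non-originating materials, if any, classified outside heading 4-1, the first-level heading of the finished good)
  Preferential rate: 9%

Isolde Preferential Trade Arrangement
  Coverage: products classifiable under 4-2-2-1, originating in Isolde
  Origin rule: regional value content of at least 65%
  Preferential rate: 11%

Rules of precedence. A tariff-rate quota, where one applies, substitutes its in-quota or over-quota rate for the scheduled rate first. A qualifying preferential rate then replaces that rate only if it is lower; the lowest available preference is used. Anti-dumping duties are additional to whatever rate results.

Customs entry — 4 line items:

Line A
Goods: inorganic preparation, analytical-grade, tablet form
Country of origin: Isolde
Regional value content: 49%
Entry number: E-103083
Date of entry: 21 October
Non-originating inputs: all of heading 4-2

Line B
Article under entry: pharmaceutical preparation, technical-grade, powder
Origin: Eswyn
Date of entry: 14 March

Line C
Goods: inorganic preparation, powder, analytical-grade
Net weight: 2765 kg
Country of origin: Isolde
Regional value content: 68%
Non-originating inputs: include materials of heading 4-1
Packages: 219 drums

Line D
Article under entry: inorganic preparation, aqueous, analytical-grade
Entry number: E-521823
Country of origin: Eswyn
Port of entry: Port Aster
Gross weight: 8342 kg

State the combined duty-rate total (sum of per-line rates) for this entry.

21%

Line A: inorganic → 4-1; tablet form → 4-1-4; analytical-grade → 4-1-4-3. Scheduled 22%. Isolde agreement on 4-1: CTH met → 9% available; Isolde agreement on 4-2-2-1: 4-1-4-3 not covered; preferential 9%. → 9%.
Line B: pharmaceutical → 4-2; powder → 4-2-2; technical-grade → 4-2-2-2. Scheduled 17%. quota on 4-2 open → in-quota 4%. → 4%.
Line C: inorganic → 4-1; powder → 4-1-1; analytical-grade → 4-1-1-1. Scheduled 6%. Isolde agreement on 4-1: CTH not met; Isolde agreement on 4-2-2-1: 4-1-1-1 not covered. → 6%.
Line D: inorganic → 4-1; aqueous → 4-1-2; analytical-grade → 4-1-2-2. Scheduled 2%. No special measure applies. → 2%.
Sum: 9% + 4% + 6% + 2% = 21%.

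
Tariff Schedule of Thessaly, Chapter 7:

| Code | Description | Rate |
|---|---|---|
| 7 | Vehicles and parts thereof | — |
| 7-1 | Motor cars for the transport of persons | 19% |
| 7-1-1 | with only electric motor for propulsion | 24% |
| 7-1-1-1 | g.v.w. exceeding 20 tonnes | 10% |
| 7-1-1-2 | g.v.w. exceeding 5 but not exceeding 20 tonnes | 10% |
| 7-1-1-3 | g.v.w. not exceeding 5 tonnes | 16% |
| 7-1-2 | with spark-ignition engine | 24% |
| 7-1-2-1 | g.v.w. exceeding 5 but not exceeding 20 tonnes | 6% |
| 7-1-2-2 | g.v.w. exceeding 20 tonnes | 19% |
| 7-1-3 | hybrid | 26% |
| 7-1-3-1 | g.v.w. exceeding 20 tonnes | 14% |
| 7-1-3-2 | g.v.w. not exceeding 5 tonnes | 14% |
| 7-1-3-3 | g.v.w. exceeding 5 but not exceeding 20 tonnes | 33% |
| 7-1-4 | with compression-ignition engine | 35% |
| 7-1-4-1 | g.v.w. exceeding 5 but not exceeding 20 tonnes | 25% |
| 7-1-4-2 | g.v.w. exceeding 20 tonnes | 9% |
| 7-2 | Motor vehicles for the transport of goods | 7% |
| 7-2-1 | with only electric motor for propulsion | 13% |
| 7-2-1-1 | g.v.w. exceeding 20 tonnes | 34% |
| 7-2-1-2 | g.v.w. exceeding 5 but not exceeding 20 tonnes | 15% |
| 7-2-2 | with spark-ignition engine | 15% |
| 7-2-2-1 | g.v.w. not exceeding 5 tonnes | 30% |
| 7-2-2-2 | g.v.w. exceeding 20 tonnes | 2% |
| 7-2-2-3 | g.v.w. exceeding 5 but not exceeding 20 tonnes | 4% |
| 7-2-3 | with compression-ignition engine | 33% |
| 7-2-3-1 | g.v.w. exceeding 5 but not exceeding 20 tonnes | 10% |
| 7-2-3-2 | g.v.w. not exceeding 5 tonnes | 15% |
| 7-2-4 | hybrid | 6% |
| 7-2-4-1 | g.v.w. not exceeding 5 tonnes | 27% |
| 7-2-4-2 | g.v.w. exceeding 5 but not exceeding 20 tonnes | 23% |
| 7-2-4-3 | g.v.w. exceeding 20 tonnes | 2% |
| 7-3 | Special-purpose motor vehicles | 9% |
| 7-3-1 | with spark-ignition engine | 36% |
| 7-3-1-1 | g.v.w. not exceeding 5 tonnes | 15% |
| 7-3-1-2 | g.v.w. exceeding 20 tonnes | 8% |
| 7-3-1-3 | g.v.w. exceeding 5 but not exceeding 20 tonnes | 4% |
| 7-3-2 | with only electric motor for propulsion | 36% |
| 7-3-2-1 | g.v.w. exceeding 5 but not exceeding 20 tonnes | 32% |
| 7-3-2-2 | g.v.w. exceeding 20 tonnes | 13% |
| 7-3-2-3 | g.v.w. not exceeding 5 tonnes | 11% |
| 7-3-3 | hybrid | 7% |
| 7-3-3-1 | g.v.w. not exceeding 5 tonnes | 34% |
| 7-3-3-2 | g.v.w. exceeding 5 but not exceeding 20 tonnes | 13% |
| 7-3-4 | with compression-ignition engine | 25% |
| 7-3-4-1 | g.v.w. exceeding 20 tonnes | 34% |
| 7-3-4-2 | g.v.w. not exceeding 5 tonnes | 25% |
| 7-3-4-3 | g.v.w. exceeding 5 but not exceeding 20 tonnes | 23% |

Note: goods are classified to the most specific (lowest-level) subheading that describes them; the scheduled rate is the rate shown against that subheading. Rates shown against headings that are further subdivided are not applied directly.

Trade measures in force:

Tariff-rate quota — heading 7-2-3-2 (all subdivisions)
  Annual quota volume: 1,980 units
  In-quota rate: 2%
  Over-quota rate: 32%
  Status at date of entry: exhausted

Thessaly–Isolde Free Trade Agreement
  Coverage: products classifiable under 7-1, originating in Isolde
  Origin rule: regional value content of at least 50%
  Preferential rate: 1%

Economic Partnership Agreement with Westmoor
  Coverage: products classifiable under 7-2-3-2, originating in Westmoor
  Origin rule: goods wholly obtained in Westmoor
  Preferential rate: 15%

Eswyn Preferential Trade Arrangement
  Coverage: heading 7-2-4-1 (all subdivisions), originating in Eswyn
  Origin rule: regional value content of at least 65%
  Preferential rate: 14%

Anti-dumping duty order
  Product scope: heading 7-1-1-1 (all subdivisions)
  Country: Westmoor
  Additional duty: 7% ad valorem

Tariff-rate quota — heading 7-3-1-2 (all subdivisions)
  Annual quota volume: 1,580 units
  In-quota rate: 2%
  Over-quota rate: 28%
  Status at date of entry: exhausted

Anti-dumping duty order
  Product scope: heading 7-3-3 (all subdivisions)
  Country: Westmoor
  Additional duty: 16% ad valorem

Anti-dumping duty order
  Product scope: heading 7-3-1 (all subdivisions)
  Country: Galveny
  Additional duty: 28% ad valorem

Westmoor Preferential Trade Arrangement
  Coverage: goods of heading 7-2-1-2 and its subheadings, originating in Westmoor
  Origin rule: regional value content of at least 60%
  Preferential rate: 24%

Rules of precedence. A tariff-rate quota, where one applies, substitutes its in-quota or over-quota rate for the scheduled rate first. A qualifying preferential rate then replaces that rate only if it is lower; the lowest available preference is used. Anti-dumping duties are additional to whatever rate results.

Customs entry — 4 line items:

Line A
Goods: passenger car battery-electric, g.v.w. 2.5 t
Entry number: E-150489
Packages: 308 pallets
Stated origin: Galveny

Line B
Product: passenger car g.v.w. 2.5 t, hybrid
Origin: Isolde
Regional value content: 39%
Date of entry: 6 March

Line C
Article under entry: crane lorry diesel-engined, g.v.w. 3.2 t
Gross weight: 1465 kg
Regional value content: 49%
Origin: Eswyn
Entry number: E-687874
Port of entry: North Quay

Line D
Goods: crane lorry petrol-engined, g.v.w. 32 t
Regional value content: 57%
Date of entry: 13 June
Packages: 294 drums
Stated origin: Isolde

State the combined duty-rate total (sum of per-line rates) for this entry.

Line A: passenger car → 7-1; battery-electric → 7-1-1; g.v.w. 2.5 t → 7-1-1-3. Scheduled 16%. No special measure applies. → 16%.
Line B: passenger car → 7-1; hybrid → 7-1-3; g.v.w. 2.5 t → 7-1-3-2. Scheduled 14%. Isolde agreement on 7-1: RVC < 50%. → 14%.
Line C: crane lorry → 7-3; diesel-engined → 7-3-4; g.v.w. 3.2 t → 7-3-4-2. Scheduled 25%. Eswyn agreement on 7-2-4-1: 7-3-4-2 not covered. → 25%.
Line D: crane lorry → 7-3; petrol-engined → 7-3-1; g.v.w. 32 t → 7-3-1-2. Scheduled 8%. quota on 7-3-1-2 exhausted → over-quota 28%; Isolde agreement on 7-1: 7-3-1-2 not covered. → 28%.
Sum: 16% + 14% + 25% + 28% = 83%.

83%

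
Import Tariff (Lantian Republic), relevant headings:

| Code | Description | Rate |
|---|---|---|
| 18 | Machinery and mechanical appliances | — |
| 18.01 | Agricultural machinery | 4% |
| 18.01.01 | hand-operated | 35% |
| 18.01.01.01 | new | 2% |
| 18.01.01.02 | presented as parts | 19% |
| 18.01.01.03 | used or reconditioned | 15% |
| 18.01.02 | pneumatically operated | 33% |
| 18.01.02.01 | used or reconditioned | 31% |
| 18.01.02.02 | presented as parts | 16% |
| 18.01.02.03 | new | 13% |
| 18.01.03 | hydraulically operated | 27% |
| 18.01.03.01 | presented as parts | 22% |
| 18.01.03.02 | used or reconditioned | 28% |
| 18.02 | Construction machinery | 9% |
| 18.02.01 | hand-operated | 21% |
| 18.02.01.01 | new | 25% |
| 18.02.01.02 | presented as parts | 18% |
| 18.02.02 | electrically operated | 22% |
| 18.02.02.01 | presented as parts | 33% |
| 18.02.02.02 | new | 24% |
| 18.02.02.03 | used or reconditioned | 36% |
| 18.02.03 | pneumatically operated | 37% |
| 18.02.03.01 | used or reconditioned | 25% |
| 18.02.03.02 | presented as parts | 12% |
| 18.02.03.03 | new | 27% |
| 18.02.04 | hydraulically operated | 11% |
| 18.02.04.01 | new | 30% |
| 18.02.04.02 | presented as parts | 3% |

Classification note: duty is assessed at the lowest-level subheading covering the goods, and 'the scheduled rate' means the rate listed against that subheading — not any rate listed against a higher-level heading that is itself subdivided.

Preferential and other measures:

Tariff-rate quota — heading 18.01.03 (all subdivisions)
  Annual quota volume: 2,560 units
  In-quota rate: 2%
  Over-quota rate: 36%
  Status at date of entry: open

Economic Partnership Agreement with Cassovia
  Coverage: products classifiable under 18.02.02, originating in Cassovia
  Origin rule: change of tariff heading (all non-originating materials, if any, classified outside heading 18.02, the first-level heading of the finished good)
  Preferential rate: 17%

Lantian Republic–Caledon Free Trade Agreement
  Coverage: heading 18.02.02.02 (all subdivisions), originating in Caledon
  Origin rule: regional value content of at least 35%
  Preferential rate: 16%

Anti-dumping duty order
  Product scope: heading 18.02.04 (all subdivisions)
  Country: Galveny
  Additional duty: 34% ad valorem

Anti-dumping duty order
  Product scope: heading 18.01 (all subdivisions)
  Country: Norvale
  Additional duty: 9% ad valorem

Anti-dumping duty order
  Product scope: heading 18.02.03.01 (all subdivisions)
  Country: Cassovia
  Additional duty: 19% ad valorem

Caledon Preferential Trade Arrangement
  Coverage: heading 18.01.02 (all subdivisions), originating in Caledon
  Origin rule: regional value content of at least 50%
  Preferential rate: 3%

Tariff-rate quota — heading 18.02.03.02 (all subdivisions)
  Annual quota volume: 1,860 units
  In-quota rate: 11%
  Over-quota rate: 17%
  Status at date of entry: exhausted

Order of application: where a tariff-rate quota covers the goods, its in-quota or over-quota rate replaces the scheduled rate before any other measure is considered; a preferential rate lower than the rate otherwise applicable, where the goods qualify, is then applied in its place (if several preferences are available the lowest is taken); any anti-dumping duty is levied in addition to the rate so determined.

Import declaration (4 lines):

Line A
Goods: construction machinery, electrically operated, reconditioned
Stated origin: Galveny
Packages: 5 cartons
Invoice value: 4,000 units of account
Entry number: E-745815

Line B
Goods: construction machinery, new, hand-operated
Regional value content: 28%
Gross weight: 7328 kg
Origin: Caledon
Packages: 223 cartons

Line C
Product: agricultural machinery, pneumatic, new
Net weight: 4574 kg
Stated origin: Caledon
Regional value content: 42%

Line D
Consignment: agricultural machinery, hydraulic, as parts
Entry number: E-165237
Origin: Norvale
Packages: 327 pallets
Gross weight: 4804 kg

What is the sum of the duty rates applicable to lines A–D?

85%

Line A: construction → 18.02; electrically operated → 18.02.02; reconditioned → 18.02.02.03. Scheduled 36%. No special measure applies. → 36%.
Line B: construction → 18.02; hand-operated → 18.02.01; new → 18.02.01.01. Scheduled 25%. Caledon agreement on 18.02.02.02: 18.02.01.01 not covered; Caledon agreement on 18.01.02: 18.02.01.01 not covered. → 25%.
Line C: agricultural → 18.01; pneumatic → 18.01.02; new → 18.01.02.03. Scheduled 13%. Caledon agreement on 18.02.02.02: 18.01.02.03 not covered; Caledon agreement on 18.01.02: RVC < 50%. → 13%.
Line D: agricultural → 18.01; hydraulic → 18.01.03; as parts → 18.01.03.01. Scheduled 22%. quota on 18.01.03 open → in-quota 2%; anti-dumping (Norvale, 18.01): +9%; total 2% + 9% = 11%. → 11%.
Sum: 36% + 25% + 13% + 11% = 85%.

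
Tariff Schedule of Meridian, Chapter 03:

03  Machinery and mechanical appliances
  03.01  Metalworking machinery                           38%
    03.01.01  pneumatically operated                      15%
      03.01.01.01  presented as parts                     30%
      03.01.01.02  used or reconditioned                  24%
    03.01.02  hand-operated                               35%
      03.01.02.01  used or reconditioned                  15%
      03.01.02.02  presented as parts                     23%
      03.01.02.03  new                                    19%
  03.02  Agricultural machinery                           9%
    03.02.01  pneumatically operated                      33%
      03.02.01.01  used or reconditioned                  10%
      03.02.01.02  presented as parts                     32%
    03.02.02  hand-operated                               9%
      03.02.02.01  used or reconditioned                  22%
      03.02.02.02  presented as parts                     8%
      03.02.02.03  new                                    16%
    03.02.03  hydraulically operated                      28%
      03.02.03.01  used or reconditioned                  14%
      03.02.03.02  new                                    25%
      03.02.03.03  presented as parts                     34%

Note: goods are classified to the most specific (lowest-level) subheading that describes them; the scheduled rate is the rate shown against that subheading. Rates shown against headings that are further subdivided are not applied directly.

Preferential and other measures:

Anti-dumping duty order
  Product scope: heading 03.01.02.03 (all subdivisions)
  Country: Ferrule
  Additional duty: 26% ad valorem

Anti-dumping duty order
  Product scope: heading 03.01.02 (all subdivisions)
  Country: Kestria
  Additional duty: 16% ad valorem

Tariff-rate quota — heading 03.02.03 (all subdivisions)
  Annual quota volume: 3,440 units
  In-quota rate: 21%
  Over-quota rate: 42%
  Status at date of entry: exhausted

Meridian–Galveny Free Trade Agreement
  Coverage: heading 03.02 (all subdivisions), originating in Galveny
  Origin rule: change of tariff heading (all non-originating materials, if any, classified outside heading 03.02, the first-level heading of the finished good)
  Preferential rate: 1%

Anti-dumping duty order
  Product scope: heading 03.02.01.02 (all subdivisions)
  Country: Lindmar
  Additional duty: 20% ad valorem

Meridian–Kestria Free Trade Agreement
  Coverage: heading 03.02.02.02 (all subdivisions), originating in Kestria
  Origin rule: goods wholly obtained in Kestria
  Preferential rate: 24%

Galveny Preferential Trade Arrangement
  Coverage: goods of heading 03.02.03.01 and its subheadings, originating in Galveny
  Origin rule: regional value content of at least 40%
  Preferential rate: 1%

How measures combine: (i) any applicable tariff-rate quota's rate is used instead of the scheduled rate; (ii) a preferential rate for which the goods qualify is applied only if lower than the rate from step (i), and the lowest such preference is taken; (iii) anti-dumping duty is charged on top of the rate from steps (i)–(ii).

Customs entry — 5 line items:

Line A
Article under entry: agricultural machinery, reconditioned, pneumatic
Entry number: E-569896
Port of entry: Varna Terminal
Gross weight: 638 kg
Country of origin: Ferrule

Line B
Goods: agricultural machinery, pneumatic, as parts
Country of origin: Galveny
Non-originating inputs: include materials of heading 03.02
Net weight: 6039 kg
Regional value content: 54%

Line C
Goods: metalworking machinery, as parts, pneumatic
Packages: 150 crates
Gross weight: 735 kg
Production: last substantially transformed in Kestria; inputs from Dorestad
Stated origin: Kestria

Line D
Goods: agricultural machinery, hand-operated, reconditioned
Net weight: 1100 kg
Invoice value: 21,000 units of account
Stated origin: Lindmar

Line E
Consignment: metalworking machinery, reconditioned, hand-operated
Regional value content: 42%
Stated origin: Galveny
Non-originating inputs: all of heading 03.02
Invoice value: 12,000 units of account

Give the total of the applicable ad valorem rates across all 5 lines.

109%

Line A: agricultural → 03.02; pneumatic → 03.02.01; reconditioned → 03.02.01.01. Scheduled 10%. No special measure applies. → 10%.
Line B: agricultural → 03.02; pneumatic → 03.02.01; as parts → 03.02.01.02. Scheduled 32%. Galveny agreement on 03.02: CTH not met; Galveny agreement on 03.02.03.01: 03.02.01.02 not covered. → 32%.
Line C: metalworking → 03.01; pneumatic → 03.01.01; as parts → 03.01.01.01. Scheduled 30%. Kestria agreement on 03.02.02.02: 03.01.01.01 not covered. → 30%.
Line D: agricultural → 03.02; hand-operated → 03.02.02; reconditioned → 03.02.02.01. Scheduled 22%. No special measure applies. → 22%.
Line E: metalworking → 03.01; hand-operated → 03.01.02; reconditioned → 03.01.02.01. Scheduled 15%. Galveny agreement on 03.02: 03.01.02.01 not covered; Galveny agreement on 03.02.03.01: 03.01.02.01 not covered. → 15%.
Sum: 10% + 32% + 30% + 22% + 15% = 109%.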